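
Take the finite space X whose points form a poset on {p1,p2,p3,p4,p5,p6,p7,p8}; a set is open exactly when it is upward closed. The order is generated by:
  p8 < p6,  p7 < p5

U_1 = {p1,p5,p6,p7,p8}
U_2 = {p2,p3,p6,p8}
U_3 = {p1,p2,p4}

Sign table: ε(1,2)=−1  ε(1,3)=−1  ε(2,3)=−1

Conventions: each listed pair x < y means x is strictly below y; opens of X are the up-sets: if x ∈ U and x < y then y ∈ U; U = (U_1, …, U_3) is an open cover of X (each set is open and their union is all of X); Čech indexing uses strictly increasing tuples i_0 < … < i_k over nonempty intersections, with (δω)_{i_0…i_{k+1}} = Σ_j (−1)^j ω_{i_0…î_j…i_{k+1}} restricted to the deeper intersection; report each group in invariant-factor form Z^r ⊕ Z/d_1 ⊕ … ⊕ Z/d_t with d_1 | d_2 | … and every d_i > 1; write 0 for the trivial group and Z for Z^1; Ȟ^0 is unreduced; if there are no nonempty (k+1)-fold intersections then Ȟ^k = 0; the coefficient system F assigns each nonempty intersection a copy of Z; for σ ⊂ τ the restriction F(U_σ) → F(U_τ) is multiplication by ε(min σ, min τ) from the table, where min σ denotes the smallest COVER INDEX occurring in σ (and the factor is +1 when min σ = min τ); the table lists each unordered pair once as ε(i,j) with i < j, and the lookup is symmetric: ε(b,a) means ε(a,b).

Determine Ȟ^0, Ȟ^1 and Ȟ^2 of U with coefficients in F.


nerve simplices:
  U12={p6,p8} U13={p1} U23={p2}
C dims 3,3; δ0: rk 3, SNF 1^2·2
degree 0: 3−3−0 = 0 → Ȟ^0 ≅ 0
degree 1: 3−0−3 = 0 plus torsion [2] → Ȟ^1 ≅ Z/2
degree 2: 0−0−0 = 0 → Ȟ^2 ≅ 0

Ȟ^0 ≅ 0, Ȟ^1 ≅ Z/2 and Ȟ^2 ≅ 0


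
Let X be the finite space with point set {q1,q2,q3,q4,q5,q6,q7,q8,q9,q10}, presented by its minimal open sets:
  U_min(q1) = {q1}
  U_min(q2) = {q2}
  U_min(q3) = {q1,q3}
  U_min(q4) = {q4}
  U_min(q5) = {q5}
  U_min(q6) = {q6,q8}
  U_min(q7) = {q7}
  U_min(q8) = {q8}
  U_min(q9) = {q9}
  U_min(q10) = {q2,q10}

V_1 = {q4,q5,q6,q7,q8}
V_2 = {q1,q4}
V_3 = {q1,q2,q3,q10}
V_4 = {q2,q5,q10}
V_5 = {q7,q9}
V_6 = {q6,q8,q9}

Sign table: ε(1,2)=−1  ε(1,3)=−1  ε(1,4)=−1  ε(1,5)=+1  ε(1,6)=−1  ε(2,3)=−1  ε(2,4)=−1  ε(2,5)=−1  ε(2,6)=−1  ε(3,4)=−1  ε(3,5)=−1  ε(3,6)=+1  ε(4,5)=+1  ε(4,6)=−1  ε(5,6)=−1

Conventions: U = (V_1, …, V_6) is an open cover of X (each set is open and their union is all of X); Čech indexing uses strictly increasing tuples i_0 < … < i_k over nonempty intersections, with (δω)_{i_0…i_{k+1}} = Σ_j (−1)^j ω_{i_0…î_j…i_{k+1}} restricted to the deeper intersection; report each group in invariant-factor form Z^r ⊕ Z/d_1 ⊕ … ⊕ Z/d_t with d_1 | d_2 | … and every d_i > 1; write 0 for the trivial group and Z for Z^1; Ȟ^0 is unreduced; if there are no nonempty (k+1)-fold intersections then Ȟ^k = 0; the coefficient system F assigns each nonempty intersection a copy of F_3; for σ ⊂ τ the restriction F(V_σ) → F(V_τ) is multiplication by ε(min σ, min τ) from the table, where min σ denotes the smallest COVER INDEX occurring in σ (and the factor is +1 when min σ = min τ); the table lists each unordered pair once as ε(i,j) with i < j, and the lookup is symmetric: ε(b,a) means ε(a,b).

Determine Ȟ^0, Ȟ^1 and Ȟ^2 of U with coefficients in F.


Ȟ^0 ≅ Z/3, Ȟ^1 ≅ Z/3 ⊕ Z/3 and Ȟ^2 ≅ 0

nerve simplices:
  V12={q4} V14={q5} V15={q7} V16={q6,q8} V23={q1} V34={q2,q10} V56={q9}
C dims 6,7; δ0: rk_F3 5
degree 0: 6−5−0 = 1 → Ȟ^0 ≅ Z/3
degree 1: 7−0−5 = 2 → Ȟ^1 ≅ Z/3 ⊕ Z/3
degree 2: 0−0−0 = 0 → Ȟ^2 ≅ 0


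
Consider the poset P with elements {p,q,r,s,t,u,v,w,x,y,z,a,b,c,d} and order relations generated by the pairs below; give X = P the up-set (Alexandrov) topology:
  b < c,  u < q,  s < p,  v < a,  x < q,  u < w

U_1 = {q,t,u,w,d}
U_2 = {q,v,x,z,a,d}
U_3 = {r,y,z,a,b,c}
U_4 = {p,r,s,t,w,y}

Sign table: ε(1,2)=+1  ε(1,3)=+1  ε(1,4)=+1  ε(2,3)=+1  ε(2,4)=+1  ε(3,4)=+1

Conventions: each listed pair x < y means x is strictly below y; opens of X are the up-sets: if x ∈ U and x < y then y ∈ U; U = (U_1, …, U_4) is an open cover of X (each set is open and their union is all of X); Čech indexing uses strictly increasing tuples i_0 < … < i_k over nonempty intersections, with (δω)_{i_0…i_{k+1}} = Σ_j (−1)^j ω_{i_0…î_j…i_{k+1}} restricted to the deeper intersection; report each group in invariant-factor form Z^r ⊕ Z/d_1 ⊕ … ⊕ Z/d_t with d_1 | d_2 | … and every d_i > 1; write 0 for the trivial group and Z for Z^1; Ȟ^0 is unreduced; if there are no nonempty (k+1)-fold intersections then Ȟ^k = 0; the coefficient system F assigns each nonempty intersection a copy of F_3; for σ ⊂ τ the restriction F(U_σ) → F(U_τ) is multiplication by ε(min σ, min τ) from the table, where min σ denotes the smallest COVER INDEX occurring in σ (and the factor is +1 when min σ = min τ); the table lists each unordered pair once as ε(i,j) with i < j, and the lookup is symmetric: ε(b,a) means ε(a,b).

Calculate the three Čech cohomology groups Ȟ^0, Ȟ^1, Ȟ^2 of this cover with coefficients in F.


nerve simplices:
  U12={q,d} U14={t,w} U23={z,a} U34={r,y}
C dims 4,4; δ0: rk_F3 3
degree 0: 4−3−0 = 1 → Ȟ^0 ≅ Z/3
degree 1: 4−0−3 = 1 → Ȟ^1 ≅ Z/3
degree 2: 0−0−0 = 0 → Ȟ^2 ≅ 0

Ȟ^0 ≅ Z/3,  Ȟ^1 ≅ Z/3,  Ȟ^2 ≅ 0


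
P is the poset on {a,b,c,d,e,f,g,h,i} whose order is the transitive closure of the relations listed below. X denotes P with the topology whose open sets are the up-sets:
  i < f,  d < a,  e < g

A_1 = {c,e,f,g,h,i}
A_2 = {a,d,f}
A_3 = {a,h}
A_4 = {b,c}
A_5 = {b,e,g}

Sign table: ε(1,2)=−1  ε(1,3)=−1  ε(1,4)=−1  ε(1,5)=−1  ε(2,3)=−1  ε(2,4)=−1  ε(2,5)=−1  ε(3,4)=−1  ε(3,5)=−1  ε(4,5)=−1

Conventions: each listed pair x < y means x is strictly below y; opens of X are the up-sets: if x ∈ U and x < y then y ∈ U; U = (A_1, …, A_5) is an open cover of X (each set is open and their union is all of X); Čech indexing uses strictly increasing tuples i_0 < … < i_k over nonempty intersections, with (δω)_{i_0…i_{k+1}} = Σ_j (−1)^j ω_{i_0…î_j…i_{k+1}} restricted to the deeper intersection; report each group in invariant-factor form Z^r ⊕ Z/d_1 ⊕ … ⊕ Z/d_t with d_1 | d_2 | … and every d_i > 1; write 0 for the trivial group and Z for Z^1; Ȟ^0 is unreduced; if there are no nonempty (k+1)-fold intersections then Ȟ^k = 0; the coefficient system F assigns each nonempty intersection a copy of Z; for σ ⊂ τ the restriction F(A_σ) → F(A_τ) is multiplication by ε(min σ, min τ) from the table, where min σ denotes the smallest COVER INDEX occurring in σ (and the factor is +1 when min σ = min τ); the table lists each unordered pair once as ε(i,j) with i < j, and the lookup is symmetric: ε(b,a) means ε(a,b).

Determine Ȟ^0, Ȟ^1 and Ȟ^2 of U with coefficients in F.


Ȟ^0(U;F) ≅ 0; Ȟ^1(U;F) ≅ Z ⊕ Z/2; Ȟ^2(U;F) ≅ 0

nerve of the cover:
  A12={f} A13={h} A14={c} A15={e,g} A23={a} A45={b}
C dims 5,6; δ0: rk 5, SNF 1^4·2
Ȟ^0 = (5 − 5) − 0 = 0, so Ȟ^0 ≅ 0
Ȟ^1 = (6 − 0) − 5 = 1 plus torsion [2], so Ȟ^1 ≅ Z ⊕ Z/2
Ȟ^2 = (0 − 0) − 0 = 0, so Ȟ^2 ≅ 0


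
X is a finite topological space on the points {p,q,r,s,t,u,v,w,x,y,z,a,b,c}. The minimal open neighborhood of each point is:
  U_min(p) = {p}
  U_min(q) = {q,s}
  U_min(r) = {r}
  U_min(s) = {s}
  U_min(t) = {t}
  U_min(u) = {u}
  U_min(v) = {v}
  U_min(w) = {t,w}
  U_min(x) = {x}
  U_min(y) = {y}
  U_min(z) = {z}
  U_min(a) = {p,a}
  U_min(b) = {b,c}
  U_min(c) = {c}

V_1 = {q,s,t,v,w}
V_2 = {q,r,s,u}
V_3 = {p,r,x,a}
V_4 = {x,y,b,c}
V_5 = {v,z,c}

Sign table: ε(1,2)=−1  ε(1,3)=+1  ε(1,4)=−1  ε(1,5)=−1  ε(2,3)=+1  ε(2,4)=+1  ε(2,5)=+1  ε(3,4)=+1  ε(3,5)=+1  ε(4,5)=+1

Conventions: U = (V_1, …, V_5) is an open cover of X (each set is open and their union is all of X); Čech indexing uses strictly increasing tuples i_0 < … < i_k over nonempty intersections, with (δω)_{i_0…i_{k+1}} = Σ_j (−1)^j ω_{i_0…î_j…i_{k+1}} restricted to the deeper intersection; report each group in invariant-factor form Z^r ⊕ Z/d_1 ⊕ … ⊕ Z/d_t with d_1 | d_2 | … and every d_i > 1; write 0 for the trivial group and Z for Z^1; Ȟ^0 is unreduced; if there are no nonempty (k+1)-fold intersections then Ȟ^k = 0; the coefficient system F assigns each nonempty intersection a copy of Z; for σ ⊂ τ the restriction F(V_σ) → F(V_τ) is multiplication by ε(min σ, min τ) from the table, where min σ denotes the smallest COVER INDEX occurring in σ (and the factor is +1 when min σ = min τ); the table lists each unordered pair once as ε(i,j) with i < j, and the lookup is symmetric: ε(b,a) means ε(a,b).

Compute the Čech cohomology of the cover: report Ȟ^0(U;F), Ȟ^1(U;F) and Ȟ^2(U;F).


nonempty intersections:
  V12={q,s} V15={v} V23={r} V34={x} V45={c}
C dims 5,5; δ0: rk 4, SNF 1^4
Ȟ^0: (5−4)−0=1 ⇒ Z
Ȟ^1: (5−0)−4=1 ⇒ Z
Ȟ^2: (0−0)−0=0 ⇒ 0

Ȟ^0 = Z, Ȟ^1 = Z and Ȟ^2 = 0


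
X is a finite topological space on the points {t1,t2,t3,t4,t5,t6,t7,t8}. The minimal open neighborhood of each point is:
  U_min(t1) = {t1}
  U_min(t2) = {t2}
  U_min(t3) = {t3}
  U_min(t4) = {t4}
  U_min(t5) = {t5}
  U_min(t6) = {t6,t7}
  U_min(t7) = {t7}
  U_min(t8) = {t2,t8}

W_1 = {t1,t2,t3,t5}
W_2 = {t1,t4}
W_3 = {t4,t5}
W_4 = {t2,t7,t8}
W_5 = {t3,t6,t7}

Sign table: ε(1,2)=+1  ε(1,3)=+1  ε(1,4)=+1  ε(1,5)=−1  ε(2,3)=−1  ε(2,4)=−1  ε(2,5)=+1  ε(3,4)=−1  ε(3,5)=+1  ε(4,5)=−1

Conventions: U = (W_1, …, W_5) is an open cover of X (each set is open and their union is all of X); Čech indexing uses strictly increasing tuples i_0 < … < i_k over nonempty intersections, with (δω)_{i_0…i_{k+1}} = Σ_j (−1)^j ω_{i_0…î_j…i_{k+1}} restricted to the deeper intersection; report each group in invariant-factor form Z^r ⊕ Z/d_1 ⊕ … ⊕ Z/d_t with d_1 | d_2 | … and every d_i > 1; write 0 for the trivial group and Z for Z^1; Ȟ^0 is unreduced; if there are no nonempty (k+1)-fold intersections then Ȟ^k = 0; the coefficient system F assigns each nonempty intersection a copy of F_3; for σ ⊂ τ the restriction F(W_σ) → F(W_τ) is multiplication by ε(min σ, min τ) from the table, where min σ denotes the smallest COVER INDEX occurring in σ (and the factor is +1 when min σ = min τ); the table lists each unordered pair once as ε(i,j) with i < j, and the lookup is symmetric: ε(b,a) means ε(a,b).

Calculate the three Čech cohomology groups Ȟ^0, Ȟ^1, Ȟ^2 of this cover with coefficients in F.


Ȟ^0(U;F) ≅ 0, Ȟ^1(U;F) ≅ Z/3 and Ȟ^2(U;F) ≅ 0

nerve of the cover:
  W12={t1} W13={t5} W14={t2} W15={t3} W23={t4} W45={t7}
C dims 5,6; δ0: rk_F3 5
Ȟ^0 = (5 − 5) − 0 = 0, so Ȟ^0 ≅ 0
Ȟ^1 = (6 − 0) − 5 = 1, so Ȟ^1 ≅ Z/3
Ȟ^2 = (0 − 0) − 0 = 0, so Ȟ^2 ≅ 0


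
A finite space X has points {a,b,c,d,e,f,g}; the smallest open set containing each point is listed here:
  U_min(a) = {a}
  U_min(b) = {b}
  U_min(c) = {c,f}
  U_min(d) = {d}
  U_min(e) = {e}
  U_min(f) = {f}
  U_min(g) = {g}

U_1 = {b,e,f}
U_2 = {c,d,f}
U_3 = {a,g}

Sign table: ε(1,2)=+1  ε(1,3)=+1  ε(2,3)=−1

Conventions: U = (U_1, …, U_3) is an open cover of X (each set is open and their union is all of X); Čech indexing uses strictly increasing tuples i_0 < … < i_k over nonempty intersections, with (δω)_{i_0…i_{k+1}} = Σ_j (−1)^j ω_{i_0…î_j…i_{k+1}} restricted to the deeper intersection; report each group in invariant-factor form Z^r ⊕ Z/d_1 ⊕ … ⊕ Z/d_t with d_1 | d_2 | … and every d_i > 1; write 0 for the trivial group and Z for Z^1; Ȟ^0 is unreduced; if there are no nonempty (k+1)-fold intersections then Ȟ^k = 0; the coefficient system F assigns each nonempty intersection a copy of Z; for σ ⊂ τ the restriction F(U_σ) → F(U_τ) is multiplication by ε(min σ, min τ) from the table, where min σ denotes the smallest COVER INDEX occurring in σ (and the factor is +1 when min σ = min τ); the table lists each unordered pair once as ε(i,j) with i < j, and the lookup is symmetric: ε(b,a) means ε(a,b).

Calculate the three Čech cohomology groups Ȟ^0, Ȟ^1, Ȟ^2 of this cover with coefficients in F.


Ȟ^0 ≅ Z^2; Ȟ^1 ≅ 0; Ȟ^2 ≅ 0

cover nerve:
  U12={f}
C dims 3,1; δ0: rk 1, SNF 1^1
Ȟ^0: (3−1)−0=2 ⇒ Z^2
Ȟ^1: (1−0)−1=0 ⇒ 0
Ȟ^2: (0−0)−0=0 ⇒ 0


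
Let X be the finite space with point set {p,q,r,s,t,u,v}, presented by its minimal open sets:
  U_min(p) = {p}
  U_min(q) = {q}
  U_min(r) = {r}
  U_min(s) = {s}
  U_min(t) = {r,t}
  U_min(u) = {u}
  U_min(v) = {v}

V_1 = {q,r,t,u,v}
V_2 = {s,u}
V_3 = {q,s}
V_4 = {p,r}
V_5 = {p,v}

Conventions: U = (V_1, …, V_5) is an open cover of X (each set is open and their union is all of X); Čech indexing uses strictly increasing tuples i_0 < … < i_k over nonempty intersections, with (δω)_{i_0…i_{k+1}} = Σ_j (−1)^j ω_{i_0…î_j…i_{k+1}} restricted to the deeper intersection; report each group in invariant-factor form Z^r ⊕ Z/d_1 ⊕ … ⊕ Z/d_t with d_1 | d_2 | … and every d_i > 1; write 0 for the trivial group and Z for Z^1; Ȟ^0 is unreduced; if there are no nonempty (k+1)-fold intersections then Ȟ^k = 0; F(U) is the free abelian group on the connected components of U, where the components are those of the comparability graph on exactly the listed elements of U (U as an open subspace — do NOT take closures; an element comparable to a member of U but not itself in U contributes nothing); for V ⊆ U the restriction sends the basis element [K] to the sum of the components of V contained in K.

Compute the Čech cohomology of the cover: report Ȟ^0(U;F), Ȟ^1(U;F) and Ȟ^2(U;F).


Ȟ^0(U;F) ≅ Z^6, Ȟ^1(U;F) ≅ 0 and Ȟ^2(U;F) ≅ 0

nonempty overlaps:
  V12={u} V13={q} V14={r} V15={v} V23={s} V45={p}
components per intersection:
  V1: {q} {r,t} {u} {v}
  V2: {s} {u}
  V3: {q} {s}
  V4: {p} {r}
  V5: {p} {v}
  V12: {u}
  V13: {q}
  V14: {r}
  V15: {v}
  V23: {s}
  V45: {p}
C dims 12,6; δ0: rk 6, SNF 1^6
degree 0: 12−6−0 = 6 → Ȟ^0 ≅ Z^6
degree 1: 6−0−6 = 0 → Ȟ^1 ≅ 0
degree 2: 0−0−0 = 0 → Ȟ^2 ≅ 0


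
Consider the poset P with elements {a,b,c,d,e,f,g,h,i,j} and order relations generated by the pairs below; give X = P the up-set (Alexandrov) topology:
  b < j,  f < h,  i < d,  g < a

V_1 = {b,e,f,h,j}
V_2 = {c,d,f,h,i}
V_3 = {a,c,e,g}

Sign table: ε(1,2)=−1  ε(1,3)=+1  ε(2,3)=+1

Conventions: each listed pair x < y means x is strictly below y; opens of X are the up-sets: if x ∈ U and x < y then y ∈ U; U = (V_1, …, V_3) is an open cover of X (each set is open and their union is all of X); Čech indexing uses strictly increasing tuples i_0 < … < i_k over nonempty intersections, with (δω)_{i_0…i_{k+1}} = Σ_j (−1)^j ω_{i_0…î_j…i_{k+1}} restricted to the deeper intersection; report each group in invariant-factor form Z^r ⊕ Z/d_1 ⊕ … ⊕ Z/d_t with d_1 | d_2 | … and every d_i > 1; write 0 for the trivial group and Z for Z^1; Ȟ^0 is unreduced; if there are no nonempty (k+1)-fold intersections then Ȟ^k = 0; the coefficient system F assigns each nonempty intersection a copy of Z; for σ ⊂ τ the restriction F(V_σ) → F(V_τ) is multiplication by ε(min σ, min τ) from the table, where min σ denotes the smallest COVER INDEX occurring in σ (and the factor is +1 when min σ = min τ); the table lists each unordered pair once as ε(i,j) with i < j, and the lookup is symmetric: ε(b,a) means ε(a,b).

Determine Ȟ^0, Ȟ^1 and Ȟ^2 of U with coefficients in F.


nerve simplices:
  V12={f,h} V13={e} V23={c}
C dims 3,3; δ0: rk 3, SNF 1^2·2
degree 0: 3−3−0 = 0 → Ȟ^0 ≅ 0
degree 1: 3−0−3 = 0 plus torsion [2] → Ȟ^1 ≅ Z/2
degree 2: 0−0−0 = 0 → Ȟ^2 ≅ 0

Ȟ^0(U;F) ≅ 0,  Ȟ^1(U;F) ≅ Z/2,  Ȟ^2(U;F) ≅ 0


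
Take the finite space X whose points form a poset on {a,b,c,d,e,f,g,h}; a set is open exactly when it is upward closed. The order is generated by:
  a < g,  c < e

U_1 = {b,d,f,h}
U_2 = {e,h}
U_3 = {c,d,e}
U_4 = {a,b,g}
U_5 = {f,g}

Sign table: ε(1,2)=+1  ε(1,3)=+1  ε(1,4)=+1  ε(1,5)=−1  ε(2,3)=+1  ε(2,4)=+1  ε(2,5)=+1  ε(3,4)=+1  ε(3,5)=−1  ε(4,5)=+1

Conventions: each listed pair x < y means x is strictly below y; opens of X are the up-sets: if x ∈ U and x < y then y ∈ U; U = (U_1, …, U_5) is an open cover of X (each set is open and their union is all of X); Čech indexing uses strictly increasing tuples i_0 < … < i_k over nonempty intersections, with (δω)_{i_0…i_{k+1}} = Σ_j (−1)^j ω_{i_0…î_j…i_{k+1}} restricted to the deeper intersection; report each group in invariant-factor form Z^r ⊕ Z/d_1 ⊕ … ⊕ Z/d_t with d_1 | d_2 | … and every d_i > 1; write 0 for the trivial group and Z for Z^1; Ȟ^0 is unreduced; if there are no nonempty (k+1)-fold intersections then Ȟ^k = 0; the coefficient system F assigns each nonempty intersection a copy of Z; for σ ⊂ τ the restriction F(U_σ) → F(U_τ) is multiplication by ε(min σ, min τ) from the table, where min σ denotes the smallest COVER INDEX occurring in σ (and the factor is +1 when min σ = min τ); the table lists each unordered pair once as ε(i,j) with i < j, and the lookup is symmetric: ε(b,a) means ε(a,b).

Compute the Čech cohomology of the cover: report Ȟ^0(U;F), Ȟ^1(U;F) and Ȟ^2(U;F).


Ȟ^0 ≅ 0, Ȟ^1 ≅ Z ⊕ Z/2 and Ȟ^2 ≅ 0

nerve of the cover:
  U12={h} U13={d} U14={b} U15={f} U23={e} U45={g}
C dims 5,6; δ0: rk 5, SNF 1^4·2
Ȟ^0 = (5 − 5) − 0 = 0, so Ȟ^0 ≅ 0
Ȟ^1 = (6 − 0) − 5 = 1 plus torsion [2], so Ȟ^1 ≅ Z ⊕ Z/2
Ȟ^2 = (0 − 0) − 0 = 0, so Ȟ^2 ≅ 0


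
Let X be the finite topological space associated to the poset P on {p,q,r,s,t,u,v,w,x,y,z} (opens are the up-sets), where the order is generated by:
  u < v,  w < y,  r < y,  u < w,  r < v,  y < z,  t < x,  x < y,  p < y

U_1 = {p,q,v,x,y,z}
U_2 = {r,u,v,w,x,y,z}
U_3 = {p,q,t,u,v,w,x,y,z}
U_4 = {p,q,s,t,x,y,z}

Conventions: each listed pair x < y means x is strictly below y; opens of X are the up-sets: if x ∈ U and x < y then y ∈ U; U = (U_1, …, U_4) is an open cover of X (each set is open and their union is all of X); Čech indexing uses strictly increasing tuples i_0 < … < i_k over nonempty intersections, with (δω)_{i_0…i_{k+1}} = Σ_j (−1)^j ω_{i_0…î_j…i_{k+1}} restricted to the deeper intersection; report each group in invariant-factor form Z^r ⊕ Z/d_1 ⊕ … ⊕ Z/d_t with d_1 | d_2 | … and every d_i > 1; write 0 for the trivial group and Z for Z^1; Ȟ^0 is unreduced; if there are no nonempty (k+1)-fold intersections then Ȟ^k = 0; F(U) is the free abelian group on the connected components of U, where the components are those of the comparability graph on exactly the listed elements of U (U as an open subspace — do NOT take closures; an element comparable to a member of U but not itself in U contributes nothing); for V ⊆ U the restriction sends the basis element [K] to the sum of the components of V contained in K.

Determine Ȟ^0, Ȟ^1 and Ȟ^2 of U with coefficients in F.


nonempty intersections:
  U12={v,x,y,z} U13={p,q,v,x,y,z} U14={p,q,x,y,z} U23={u,v,w,x,y,z} U24={x,y,z} U34={p,q,t,x,y,z}
  U123={v,x,y,z} U124={x,y,z} U134={p,q,x,y,z} U234={x,y,z}
  U1234={x,y,z}
components per intersection:
  U1: {p,x,y,z} {q} {v}
  U2: {r,u,v,w,x,y,z}
  U3: {p,t,u,v,w,x,y,z} {q}
  U4: {p,t,x,y,z} {q} {s}
  U12: {v} {x,y,z}
  U13: {p,x,y,z} {q} {v}
  U14: {p,x,y,z} {q}
  U23: {u,v,w,x,y,z}
  U24: {x,y,z}
  U34: {p,t,x,y,z} {q}
  U123: {v} {x,y,z}
  U124: {x,y,z}
  U134: {p,x,y,z} {q}
  U234: {x,y,z}
  U1234: {x,y,z}
C dims 9,11,6,1; δ0: rk 6, SNF 1^6; δ1: rk 5, SNF 1^5; δ2: rk 1, SNF 1^1
Ȟ^0: (9−6)−0=3 ⇒ Z^3
Ȟ^1: (11−5)−6=0 ⇒ 0
Ȟ^2: (6−1)−5=0 ⇒ 0

Ȟ^0(U;F) ≅ Z^3,  Ȟ^1(U;F) ≅ 0,  Ȟ^2(U;F) ≅ 0


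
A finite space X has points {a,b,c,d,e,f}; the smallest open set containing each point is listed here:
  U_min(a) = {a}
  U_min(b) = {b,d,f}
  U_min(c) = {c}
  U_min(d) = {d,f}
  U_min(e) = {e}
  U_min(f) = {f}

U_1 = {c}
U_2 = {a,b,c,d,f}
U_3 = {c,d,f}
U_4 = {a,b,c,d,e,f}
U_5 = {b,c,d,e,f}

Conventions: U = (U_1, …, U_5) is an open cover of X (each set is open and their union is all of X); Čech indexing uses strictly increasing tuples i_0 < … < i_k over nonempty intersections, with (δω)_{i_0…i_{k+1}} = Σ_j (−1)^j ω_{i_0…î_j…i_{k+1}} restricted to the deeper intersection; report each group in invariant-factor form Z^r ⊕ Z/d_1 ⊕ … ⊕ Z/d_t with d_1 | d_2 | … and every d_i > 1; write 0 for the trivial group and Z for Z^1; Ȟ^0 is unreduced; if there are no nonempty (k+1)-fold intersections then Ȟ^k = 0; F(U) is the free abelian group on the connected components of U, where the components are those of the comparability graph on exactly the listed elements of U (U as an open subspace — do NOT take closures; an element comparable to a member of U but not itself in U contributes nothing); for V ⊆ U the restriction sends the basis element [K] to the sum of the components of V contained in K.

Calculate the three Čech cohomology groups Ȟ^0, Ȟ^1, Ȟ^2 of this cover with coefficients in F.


Ȟ^0 ≅ Z^4; Ȟ^1 ≅ 0; Ȟ^2 ≅ 0

nonempty intersections:
  U12={c} U13={c} U14={c} U15={c} U23={c,d,f} U24={a,b,c,d,f} U25={b,c,d,f} U34={c,d,f} U35={c,d,f} U45={b,c,d,e,f}
  U123={c} U124={c} U125={c} U134={c} U135={c} U145={c} U234={c,d,f} U235={c,d,f} U245={b,c,d,f} U345={c,d,f}
  U1234={c} U1235={c} U1245={c} U1345={c} U2345={c,d,f}
  U12345={c}
components per intersection:
  U1: {c}
  U2: {a} {b,d,f} {c}
  U3: {c} {d,f}
  U4: {a} {b,d,f} {c} {e}
  U5: {b,d,f} {c} {e}
  U12: {c}
  U13: {c}
  U14: {c}
  U15: {c}
  U23: {c} {d,f}
  U24: {a} {b,d,f} {c}
  U25: {b,d,f} {c}
  U34: {c} {d,f}
  U35: {c} {d,f}
  U45: {b,d,f} {c} {e}
  U123: {c}
  U124: {c}
  U125: {c}
  U134: {c}
  U135: {c}
  U145: {c}
  U234: {c} {d,f}
  U235: {c} {d,f}
  U245: {b,d,f} {c}
  U345: {c} {d,f}
  U1234: {c}
  U1235: {c}
  U1245: {c}
  U1345: {c}
  U2345: {c} {d,f}
  U12345: {c}
C dims 13,18,14,6; δ0: rk 9, SNF 1^9; δ1: rk 9, SNF 1^9; δ2: rk 5, SNF 1^5
Ȟ^0: (13−9)−0=4 ⇒ Z^4
Ȟ^1: (18−9)−9=0 ⇒ 0
Ȟ^2: (14−5)−9=0 ⇒ 0


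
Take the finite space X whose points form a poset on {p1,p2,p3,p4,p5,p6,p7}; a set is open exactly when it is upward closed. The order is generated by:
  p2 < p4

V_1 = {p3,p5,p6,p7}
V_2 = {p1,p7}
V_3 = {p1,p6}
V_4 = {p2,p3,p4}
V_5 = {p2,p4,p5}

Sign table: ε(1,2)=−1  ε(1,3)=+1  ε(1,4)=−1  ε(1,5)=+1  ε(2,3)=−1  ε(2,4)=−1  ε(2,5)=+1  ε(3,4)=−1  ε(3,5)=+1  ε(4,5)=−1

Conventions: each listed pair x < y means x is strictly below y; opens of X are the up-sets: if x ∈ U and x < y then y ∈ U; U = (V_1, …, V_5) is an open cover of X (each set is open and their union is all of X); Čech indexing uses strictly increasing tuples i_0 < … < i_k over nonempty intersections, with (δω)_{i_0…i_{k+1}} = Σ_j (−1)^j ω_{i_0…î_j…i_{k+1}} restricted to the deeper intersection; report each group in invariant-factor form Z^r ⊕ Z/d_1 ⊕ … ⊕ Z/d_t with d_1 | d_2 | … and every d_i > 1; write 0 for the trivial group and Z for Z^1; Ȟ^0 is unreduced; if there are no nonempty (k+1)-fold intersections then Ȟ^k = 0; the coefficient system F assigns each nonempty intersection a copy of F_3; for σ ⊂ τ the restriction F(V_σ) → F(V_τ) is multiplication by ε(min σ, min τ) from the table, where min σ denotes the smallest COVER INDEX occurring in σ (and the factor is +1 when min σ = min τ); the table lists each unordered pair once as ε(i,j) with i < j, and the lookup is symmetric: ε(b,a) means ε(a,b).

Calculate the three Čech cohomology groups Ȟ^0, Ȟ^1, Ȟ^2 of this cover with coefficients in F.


intersection data:
  V12={p7} V13={p6} V14={p3} V15={p5} V23={p1} V45={p2,p4}
C dims 5,6; δ0: rk_F3 4
Ȟ^0 = (5 − 4) − 0 = 1, so Ȟ^0 ≅ Z/3
Ȟ^1 = (6 − 0) − 4 = 2, so Ȟ^1 ≅ Z/3 ⊕ Z/3
Ȟ^2 = (0 − 0) − 0 = 0, so Ȟ^2 ≅ 0

Ȟ^0(U;F) ≅ Z/3; Ȟ^1(U;F) ≅ Z/3 ⊕ Z/3; Ȟ^2(U;F) ≅ 0


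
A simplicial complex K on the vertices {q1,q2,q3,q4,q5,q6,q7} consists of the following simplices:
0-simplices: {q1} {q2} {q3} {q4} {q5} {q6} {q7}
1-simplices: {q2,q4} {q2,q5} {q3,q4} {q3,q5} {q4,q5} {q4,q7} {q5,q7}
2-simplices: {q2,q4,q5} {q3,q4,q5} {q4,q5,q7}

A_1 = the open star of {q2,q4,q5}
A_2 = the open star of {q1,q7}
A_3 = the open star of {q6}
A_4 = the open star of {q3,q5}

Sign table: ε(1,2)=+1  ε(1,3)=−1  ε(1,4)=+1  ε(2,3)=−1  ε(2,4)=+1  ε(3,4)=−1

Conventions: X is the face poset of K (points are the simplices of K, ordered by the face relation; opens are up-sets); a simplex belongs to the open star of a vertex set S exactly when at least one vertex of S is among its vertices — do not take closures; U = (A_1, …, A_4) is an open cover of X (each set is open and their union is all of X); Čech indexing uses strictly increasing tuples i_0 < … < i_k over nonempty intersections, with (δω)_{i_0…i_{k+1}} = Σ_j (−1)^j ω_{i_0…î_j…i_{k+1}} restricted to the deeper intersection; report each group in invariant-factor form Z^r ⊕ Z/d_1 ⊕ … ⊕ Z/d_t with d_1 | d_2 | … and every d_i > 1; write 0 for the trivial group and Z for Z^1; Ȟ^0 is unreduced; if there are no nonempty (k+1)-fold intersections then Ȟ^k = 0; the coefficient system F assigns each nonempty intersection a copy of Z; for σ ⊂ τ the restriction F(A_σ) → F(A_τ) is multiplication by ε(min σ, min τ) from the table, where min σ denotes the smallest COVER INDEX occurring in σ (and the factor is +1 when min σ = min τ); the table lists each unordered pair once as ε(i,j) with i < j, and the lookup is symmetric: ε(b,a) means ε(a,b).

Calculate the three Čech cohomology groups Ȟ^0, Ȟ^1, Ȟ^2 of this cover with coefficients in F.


cover nerve:
  A1={{q2},{q4},{q5},{q2,q4},{q2,q5},{q3,q4},{q3,q5},{q4,q5},{q4,q7},{q5,q7},{q2,q4,q5},{q3,q4,q5},{q4,q5,q7}} A2={{q1},{q7},{q4,q7},{q5,q7},{q4,q5,q7}} A3={{q6}} A4={{q3},{q5},{q2,q5},{q3,q4},{q3,q5},{q4,q5},{q5,q7},{q2,q4,q5},{q3,q4,q5},{q4,q5,q7}}
  A12={{q4,q7},{q5,q7},{q4,q5,q7}} A14={{q5},{q2,q5},{q3,q4},{q3,q5},{q4,q5},{q5,q7},{q2,q4,q5},{q3,q4,q5},{q4,q5,q7}} A24={{q5,q7},{q4,q5,q7}}
  A124={{q5,q7},{q4,q5,q7}}
C dims 4,3,1; δ0: rk 2, SNF 1^2; δ1: rk 1, SNF 1^1
Ȟ^0: (4−2)−0=2 ⇒ Z^2
Ȟ^1: (3−1)−2=0 ⇒ 0
Ȟ^2: (1−0)−1=0 ⇒ 0

Ȟ^0(U;F) ≅ Z^2, Ȟ^1(U;F) ≅ 0 and Ȟ^2(U;F) ≅ 0


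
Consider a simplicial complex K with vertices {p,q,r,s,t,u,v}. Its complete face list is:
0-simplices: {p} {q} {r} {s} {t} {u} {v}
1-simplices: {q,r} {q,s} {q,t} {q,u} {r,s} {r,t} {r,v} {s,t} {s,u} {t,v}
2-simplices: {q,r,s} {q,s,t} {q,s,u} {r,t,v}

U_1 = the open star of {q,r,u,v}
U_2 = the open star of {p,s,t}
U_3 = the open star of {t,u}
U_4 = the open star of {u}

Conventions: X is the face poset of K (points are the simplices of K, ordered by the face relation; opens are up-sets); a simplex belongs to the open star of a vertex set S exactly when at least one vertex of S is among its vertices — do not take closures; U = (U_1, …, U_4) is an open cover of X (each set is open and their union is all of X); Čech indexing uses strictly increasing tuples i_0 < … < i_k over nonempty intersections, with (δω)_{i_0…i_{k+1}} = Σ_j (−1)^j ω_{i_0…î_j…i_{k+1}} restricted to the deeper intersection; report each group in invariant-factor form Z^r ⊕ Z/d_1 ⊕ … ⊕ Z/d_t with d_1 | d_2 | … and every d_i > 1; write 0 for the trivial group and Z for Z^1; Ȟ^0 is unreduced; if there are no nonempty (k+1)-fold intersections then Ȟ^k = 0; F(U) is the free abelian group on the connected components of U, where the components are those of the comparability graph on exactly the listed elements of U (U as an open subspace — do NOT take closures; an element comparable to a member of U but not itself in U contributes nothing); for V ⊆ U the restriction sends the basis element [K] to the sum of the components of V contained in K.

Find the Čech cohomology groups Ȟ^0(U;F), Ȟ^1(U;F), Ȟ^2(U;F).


nonempty intersections:
  U1={{q},{r},{u},{v},{q,r},{q,s},{q,t},{q,u},{r,s},{r,t},{r,v},{s,u},{t,v},{q,r,s},{q,s,t},{q,s,u},{r,t,v}} U2={{p},{s},{t},{q,s},{q,t},{r,s},{r,t},{s,t},{s,u},{t,v},{q,r,s},{q,s,t},{q,s,u},{r,t,v}} U3={{t},{u},{q,t},{q,u},{r,t},{s,t},{s,u},{t,v},{q,s,t},{q,s,u},{r,t,v}} U4={{u},{q,u},{s,u},{q,s,u}}
  U12={{q,s},{q,t},{r,s},{r,t},{s,u},{t,v},{q,r,s},{q,s,t},{q,s,u},{r,t,v}} U13={{u},{q,t},{q,u},{r,t},{s,u},{t,v},{q,s,t},{q,s,u},{r,t,v}} U14={{u},{q,u},{s,u},{q,s,u}} U23={{t},{q,t},{r,t},{s,t},{s,u},{t,v},{q,s,t},{q,s,u},{r,t,v}} U24={{s,u},{q,s,u}} U34={{u},{q,u},{s,u},{q,s,u}}
  U123={{q,t},{r,t},{s,u},{t,v},{q,s,t},{q,s,u},{r,t,v}} U124={{s,u},{q,s,u}} U134={{u},{q,u},{s,u},{q,s,u}} U234={{s,u},{q,s,u}}
  U1234={{s,u},{q,s,u}}
components per intersection:
  U1: {{q},{r},{u},{v},{q,r},{q,s},{q,t},{q,u},{r,s},{r,t},{r,v},{s,u},{t,v},{q,r,s},{q,s,t},{q,s,u},{r,t,v}}
  U2: {{p}} {{s},{t},{q,s},{q,t},{r,s},{r,t},{s,t},{s,u},{t,v},{q,r,s},{q,s,t},{q,s,u},{r,t,v}}
  U3: {{t},{q,t},{r,t},{s,t},{t,v},{q,s,t},{r,t,v}} {{u},{q,u},{s,u},{q,s,u}}
  U4: {{u},{q,u},{s,u},{q,s,u}}
  U12: {{q,s},{q,t},{r,s},{s,u},{q,r,s},{q,s,t},{q,s,u}} {{r,t},{t,v},{r,t,v}}
  U13: {{u},{q,u},{s,u},{q,s,u}} {{q,t},{q,s,t}} {{r,t},{t,v},{r,t,v}}
  U14: {{u},{q,u},{s,u},{q,s,u}}
  U23: {{t},{q,t},{r,t},{s,t},{t,v},{q,s,t},{r,t,v}} {{s,u},{q,s,u}}
  U24: {{s,u},{q,s,u}}
  U34: {{u},{q,u},{s,u},{q,s,u}}
  U123: {{q,t},{q,s,t}} {{r,t},{t,v},{r,t,v}} {{s,u},{q,s,u}}
  U124: {{s,u},{q,s,u}}
  U134: {{u},{q,u},{s,u},{q,s,u}}
  U234: {{s,u},{q,s,u}}
  U1234: {{s,u},{q,s,u}}
C dims 6,10,6,1; δ0: rk 4, SNF 1^4; δ1: rk 5, SNF 1^5; δ2: rk 1, SNF 1^1
Ȟ^0: (6−4)−0=2 ⇒ Z^2
Ȟ^1: (10−5)−4=1 ⇒ Z
Ȟ^2: (6−1)−5=0 ⇒ 0

Ȟ^0 = Z^2, Ȟ^1 = Z, Ȟ^2 = 0


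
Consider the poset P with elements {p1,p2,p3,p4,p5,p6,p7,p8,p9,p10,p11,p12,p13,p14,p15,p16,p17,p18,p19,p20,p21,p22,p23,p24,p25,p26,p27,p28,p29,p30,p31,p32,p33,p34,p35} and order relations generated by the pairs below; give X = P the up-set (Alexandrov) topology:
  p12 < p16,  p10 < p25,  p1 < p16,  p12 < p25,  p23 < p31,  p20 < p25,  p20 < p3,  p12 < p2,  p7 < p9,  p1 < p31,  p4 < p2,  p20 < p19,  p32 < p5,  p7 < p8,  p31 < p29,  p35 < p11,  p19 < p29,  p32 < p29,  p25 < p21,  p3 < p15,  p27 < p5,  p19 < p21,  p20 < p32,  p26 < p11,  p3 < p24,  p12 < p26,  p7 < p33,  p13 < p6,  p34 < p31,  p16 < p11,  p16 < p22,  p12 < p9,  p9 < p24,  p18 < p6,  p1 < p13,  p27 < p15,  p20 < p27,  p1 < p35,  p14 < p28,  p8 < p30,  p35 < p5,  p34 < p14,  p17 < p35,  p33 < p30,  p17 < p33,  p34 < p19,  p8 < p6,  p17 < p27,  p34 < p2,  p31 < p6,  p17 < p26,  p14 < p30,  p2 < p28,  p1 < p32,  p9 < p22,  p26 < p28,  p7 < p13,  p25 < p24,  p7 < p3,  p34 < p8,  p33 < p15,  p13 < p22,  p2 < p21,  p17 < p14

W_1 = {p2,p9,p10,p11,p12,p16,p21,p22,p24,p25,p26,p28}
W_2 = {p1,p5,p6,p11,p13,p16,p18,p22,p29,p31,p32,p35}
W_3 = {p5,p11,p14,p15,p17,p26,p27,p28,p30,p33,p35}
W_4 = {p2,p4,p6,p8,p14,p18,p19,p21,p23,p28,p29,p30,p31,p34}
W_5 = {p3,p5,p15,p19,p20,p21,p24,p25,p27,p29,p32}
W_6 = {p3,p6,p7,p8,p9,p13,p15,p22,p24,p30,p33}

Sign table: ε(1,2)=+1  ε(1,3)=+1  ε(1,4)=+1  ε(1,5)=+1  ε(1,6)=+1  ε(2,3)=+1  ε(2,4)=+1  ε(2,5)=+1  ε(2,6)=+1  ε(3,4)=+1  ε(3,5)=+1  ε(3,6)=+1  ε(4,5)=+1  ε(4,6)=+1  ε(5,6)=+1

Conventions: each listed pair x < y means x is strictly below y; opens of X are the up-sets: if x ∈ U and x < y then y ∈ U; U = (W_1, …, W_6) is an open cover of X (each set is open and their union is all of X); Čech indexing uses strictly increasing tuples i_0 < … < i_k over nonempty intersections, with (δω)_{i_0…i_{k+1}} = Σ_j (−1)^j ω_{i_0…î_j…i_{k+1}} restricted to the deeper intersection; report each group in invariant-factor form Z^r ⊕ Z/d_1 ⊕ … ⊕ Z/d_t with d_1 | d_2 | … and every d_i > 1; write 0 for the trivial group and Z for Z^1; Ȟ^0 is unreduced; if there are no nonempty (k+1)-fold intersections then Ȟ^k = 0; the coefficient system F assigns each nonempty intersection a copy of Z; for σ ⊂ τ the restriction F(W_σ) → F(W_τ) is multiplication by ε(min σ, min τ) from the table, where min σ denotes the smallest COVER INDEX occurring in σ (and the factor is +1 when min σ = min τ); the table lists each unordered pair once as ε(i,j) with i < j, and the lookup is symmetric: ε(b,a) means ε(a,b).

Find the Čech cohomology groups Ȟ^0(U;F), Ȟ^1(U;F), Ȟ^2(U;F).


Ȟ^0 ≅ Z, Ȟ^1 ≅ 0 and Ȟ^2 ≅ Z/2

intersection data:
  W12={p11,p16,p22} W13={p11,p26,p28} W14={p2,p21,p28} W15={p21,p24,p25} W16={p9,p22,p24} W23={p5,p11,p35} W24={p6,p18,p29,p31} W25={p5,p29,p32} W26={p6,p13,p22} W34={p14,p28,p30} W35={p5,p15,p27} W36={p15,p30,p33} W45={p19,p21,p29} W46={p6,p8,p30} W56={p3,p15,p24}
  W123={p11} W126={p22} W134={p28} W145={p21} W156={p24} W235={p5} W245={p29} W246={p6} W346={p30} W356={p15}
C dims 6,15,10; δ0: rk 5, SNF 1^5; δ1: rk 10, SNF 1^9·2
Ȟ^0 = (6 − 5) − 0 = 1, so Ȟ^0 ≅ Z
Ȟ^1 = (15 − 10) − 5 = 0, so Ȟ^1 ≅ 0
Ȟ^2 = (10 − 0) − 10 = 0 plus torsion [2], so Ȟ^2 ≅ Z/2


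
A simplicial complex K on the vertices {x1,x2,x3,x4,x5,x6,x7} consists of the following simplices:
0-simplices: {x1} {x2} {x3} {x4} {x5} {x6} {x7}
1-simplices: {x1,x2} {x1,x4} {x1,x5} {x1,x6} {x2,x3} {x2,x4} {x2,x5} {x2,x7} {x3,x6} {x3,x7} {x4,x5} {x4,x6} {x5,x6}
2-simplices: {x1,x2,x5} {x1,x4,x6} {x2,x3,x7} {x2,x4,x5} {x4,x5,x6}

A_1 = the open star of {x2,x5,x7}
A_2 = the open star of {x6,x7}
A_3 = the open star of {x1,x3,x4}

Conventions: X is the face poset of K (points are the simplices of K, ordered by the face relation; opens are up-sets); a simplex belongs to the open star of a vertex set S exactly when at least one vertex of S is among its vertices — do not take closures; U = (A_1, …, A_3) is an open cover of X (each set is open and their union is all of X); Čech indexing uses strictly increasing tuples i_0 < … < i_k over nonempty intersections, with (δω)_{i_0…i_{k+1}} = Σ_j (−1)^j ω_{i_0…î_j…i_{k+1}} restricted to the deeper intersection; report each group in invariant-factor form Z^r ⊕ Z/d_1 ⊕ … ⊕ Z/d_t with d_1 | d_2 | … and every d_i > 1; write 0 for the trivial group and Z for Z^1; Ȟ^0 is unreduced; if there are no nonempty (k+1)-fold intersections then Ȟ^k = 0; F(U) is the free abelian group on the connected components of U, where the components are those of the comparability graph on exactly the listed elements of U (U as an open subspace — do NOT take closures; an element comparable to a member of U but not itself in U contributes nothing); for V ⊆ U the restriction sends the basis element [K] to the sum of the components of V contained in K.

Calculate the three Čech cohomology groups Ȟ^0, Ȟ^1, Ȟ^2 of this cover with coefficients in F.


intersection data:
  A1={{x2},{x5},{x7},{x1,x2},{x1,x5},{x2,x3},{x2,x4},{x2,x5},{x2,x7},{x3,x7},{x4,x5},{x5,x6},{x1,x2,x5},{x2,x3,x7},{x2,x4,x5},{x4,x5,x6}} A2={{x6},{x7},{x1,x6},{x2,x7},{x3,x6},{x3,x7},{x4,x6},{x5,x6},{x1,x4,x6},{x2,x3,x7},{x4,x5,x6}} A3={{x1},{x3},{x4},{x1,x2},{x1,x4},{x1,x5},{x1,x6},{x2,x3},{x2,x4},{x3,x6},{x3,x7},{x4,x5},{x4,x6},{x1,x2,x5},{x1,x4,x6},{x2,x3,x7},{x2,x4,x5},{x4,x5,x6}}
  A12={{x7},{x2,x7},{x3,x7},{x5,x6},{x2,x3,x7},{x4,x5,x6}} A13={{x1,x2},{x1,x5},{x2,x3},{x2,x4},{x3,x7},{x4,x5},{x1,x2,x5},{x2,x3,x7},{x2,x4,x5},{x4,x5,x6}} A23={{x1,x6},{x3,x6},{x3,x7},{x4,x6},{x1,x4,x6},{x2,x3,x7},{x4,x5,x6}}
  A123={{x3,x7},{x2,x3,x7},{x4,x5,x6}}
components per intersection:
  A1: {{x2},{x5},{x7},{x1,x2},{x1,x5},{x2,x3},{x2,x4},{x2,x5},{x2,x7},{x3,x7},{x4,x5},{x5,x6},{x1,x2,x5},{x2,x3,x7},{x2,x4,x5},{x4,x5,x6}}
  A2: {{x6},{x1,x6},{x3,x6},{x4,x6},{x5,x6},{x1,x4,x6},{x4,x5,x6}} {{x7},{x2,x7},{x3,x7},{x2,x3,x7}}
  A3: {{x1},{x4},{x1,x2},{x1,x4},{x1,x5},{x1,x6},{x2,x4},{x4,x5},{x4,x6},{x1,x2,x5},{x1,x4,x6},{x2,x4,x5},{x4,x5,x6}} {{x3},{x2,x3},{x3,x6},{x3,x7},{x2,x3,x7}}
  A12: {{x7},{x2,x7},{x3,x7},{x2,x3,x7}} {{x5,x6},{x4,x5,x6}}
  A13: {{x1,x2},{x1,x5},{x1,x2,x5}} {{x2,x3},{x3,x7},{x2,x3,x7}} {{x2,x4},{x4,x5},{x2,x4,x5},{x4,x5,x6}}
  A23: {{x1,x6},{x4,x6},{x1,x4,x6},{x4,x5,x6}} {{x3,x6}} {{x3,x7},{x2,x3,x7}}
  A123: {{x3,x7},{x2,x3,x7}} {{x4,x5,x6}}
C dims 5,8,2; δ0: rk 4, SNF 1^4; δ1: rk 2, SNF 1^2
Ȟ^0 = (5 − 4) − 0 = 1, so Ȟ^0 ≅ Z
Ȟ^1 = (8 − 2) − 4 = 2, so Ȟ^1 ≅ Z^2
Ȟ^2 = (2 − 0) − 2 = 0, so Ȟ^2 ≅ 0

Ȟ^0 = Z,  Ȟ^1 = Z^2,  Ȟ^2 = 0


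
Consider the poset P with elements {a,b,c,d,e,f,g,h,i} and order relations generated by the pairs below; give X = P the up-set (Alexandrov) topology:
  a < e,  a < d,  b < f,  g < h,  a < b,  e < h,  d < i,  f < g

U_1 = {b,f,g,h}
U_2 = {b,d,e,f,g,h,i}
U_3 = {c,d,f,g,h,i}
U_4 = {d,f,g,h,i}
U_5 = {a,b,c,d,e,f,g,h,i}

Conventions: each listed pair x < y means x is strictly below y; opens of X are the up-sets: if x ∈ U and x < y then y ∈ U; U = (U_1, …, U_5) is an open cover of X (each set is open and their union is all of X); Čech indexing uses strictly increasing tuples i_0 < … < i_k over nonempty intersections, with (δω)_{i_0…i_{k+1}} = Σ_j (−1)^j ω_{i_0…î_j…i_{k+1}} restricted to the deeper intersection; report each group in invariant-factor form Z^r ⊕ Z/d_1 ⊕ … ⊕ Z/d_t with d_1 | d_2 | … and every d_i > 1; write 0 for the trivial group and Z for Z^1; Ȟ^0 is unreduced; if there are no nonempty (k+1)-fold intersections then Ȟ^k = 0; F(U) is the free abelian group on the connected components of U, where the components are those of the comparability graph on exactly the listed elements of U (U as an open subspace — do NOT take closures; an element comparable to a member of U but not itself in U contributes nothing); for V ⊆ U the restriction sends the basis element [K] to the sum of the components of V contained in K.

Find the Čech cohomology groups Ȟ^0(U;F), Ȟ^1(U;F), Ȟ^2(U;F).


Ȟ^0 = Z^2, Ȟ^1 = 0 and Ȟ^2 = 0

nonempty intersections:
  U12={b,f,g,h} U13={f,g,h} U14={f,g,h} U15={b,f,g,h} U23={d,f,g,h,i} U24={d,f,g,h,i} U25={b,d,e,f,g,h,i} U34={d,f,g,h,i} U35={c,d,f,g,h,i} U45={d,f,g,h,i}
  U123={f,g,h} U124={f,g,h} U125={b,f,g,h} U134={f,g,h} U135={f,g,h} U145={f,g,h} U234={d,f,g,h,i} U235={d,f,g,h,i} U245={d,f,g,h,i} U345={d,f,g,h,i}
  U1234={f,g,h} U1235={f,g,h} U1245={f,g,h} U1345={f,g,h} U2345={d,f,g,h,i}
  U12345={f,g,h}
components per intersection:
  U1: {b,f,g,h}
  U2: {b,e,f,g,h} {d,i}
  U3: {c} {d,i} {f,g,h}
  U4: {d,i} {f,g,h}
  U5: {a,b,d,e,f,g,h,i} {c}
  U12: {b,f,g,h}
  U13: {f,g,h}
  U14: {f,g,h}
  U15: {b,f,g,h}
  U23: {d,i} {f,g,h}
  U24: {d,i} {f,g,h}
  U25: {b,e,f,g,h} {d,i}
  U34: {d,i} {f,g,h}
  U35: {c} {d,i} {f,g,h}
  U45: {d,i} {f,g,h}
  U123: {f,g,h}
  U124: {f,g,h}
  U125: {b,f,g,h}
  U134: {f,g,h}
  U135: {f,g,h}
  U145: {f,g,h}
  U234: {d,i} {f,g,h}
  U235: {d,i} {f,g,h}
  U245: {d,i} {f,g,h}
  U345: {d,i} {f,g,h}
  U1234: {f,g,h}
  U1235: {f,g,h}
  U1245: {f,g,h}
  U1345: {f,g,h}
  U2345: {d,i} {f,g,h}
  U12345: {f,g,h}
C dims 10,17,14,6; δ0: rk 8, SNF 1^8; δ1: rk 9, SNF 1^9; δ2: rk 5, SNF 1^5
Ȟ^0: (10−8)−0=2 ⇒ Z^2
Ȟ^1: (17−9)−8=0 ⇒ 0
Ȟ^2: (14−5)−9=0 ⇒ 0


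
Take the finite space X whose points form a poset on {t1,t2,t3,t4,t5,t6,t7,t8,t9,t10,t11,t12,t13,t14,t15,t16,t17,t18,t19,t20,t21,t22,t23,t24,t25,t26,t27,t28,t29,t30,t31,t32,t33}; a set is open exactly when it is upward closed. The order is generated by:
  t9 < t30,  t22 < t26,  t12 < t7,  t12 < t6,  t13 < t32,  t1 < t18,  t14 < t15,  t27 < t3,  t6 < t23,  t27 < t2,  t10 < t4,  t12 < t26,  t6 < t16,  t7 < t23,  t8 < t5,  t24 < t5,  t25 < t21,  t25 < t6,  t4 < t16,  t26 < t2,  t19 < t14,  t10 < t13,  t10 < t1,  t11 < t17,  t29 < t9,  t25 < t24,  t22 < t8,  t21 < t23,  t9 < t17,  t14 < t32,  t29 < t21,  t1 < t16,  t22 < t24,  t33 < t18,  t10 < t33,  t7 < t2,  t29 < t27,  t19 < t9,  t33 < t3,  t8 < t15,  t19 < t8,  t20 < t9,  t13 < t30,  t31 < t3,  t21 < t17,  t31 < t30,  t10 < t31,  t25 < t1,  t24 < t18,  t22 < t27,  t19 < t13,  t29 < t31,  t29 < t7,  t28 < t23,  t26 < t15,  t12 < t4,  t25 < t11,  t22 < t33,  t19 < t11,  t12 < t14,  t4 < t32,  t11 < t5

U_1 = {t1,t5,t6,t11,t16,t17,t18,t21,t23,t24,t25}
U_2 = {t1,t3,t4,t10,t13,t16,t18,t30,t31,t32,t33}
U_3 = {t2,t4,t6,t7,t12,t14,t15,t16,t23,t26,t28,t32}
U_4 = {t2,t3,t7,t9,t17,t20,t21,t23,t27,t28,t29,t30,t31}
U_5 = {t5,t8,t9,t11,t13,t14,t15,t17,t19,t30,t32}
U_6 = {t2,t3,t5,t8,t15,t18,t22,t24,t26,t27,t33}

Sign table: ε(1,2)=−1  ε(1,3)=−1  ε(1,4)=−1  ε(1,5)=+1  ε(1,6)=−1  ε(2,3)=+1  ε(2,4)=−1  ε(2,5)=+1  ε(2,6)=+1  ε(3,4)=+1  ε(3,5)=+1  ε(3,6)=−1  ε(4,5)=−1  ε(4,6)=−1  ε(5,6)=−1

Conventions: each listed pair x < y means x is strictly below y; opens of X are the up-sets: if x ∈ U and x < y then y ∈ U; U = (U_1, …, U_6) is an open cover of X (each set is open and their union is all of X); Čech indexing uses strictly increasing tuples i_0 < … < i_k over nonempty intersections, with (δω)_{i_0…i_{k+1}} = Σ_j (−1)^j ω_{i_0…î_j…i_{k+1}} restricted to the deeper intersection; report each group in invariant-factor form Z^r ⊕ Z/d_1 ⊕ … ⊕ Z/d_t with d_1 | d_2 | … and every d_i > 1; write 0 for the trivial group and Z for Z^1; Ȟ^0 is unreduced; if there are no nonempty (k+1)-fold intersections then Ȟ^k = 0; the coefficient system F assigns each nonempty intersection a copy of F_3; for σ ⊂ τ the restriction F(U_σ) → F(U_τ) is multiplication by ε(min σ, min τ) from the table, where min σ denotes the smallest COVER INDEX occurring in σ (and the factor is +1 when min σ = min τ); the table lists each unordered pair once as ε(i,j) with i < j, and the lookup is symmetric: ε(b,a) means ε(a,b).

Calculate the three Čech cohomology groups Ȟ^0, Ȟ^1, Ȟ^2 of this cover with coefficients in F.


nerve of the cover:
  U12={t1,t16,t18} U13={t6,t16,t23} U14={t17,t21,t23} U15={t5,t11,t17} U16={t5,t18,t24} U23={t4,t16,t32} U24={t3,t30,t31} U25={t13,t30,t32} U26={t3,t18,t33} U34={t2,t7,t23,t28} U35={t14,t15,t32} U36={t2,t15,t26} U45={t9,t17,t30} U46={t2,t3,t27} U56={t5,t8,t15}
  U123={t16} U126={t18} U134={t23} U145={t17} U156={t5} U235={t32} U245={t30} U246={t3} U346={t2} U356={t15}
C dims 6,15,10; δ0: rk_F3 6; δ1: rk_F3 9
Ȟ^0 = (6 − 6) − 0 = 0, so Ȟ^0 ≅ 0
Ȟ^1 = (15 − 9) − 6 = 0, so Ȟ^1 ≅ 0
Ȟ^2 = (10 − 0) − 9 = 1, so Ȟ^2 ≅ Z/3

Ȟ^0 ≅ 0; Ȟ^1 ≅ 0; Ȟ^2 ≅ Z/3
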